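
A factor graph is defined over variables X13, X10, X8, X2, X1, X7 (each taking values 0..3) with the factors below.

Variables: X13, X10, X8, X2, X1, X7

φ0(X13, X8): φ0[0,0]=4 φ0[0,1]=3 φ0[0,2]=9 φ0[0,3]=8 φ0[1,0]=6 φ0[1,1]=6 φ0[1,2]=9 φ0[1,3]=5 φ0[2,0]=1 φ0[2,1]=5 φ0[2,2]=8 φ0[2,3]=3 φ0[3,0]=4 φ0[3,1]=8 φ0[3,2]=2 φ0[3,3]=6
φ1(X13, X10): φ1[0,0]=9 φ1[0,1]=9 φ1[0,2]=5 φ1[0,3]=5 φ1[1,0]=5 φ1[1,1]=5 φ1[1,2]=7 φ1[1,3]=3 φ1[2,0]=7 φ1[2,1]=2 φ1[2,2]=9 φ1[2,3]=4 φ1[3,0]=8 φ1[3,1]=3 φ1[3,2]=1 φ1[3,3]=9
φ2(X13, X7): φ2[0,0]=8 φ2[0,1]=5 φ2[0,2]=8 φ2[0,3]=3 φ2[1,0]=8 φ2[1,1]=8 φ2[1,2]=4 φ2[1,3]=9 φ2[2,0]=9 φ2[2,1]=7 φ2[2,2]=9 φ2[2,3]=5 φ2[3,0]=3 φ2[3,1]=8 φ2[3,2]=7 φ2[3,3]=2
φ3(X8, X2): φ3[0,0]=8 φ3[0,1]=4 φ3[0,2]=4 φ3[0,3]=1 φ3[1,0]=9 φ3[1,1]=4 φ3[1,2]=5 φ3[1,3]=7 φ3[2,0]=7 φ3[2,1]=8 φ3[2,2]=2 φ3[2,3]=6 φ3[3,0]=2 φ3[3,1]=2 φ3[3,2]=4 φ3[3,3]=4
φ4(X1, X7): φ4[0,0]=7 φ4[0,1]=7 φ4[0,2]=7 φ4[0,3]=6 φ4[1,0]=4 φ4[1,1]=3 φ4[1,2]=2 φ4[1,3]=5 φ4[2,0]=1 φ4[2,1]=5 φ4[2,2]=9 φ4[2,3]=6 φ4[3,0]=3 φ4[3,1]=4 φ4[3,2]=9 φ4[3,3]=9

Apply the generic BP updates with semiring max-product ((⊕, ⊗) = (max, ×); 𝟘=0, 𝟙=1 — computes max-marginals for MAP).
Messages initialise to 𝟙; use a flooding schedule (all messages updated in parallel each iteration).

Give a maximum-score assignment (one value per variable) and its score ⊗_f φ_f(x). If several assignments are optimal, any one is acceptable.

assignment: (X13=0, X10=0, X8=2, X2=1, X1=2, X7=2); score = 46656

init: all messages = 𝟙 over 4 values
r1 m[φ0→X13] = [9, 9, 8, 8]
r1 m[φ0→X8] = [6, 8, 9, 8]
r1 m[φ1→X13] = [9, 7, 9, 9]
r1 m[φ1→X10] = [9, 9, 9, 9]
r1 m[φ2→X13] = [8, 9, 9, 8]
r1 m[φ2→X7] = [9, 8, 9, 9]
r1 m[φ3→X8] = [8, 9, 8, 4]
r1 m[φ3→X2] = [9, 8, 5, 7]
r1 m[φ4→X1] = [7, 5, 9, 9]
r1 m[φ4→X7] = [7, 7, 9, 9]
r1 m[X13→φ0] = [1, 1, 1, 1]
r1 m[X13→φ1] = [1, 1, 1, 1]
r1 m[X13→φ2] = [1, 1, 1, 1]
r1 m[X10→φ1] = [1, 1, 1, 1]
r1 m[X8→φ0] = [1, 1, 1, 1]
r1 m[X8→φ3] = [1, 1, 1, 1]
r1 m[X2→φ3] = [1, 1, 1, 1]
r1 m[X1→φ4] = [1, 1, 1, 1]
r1 m[X7→φ2] = [1, 1, 1, 1]
r1 m[X7→φ4] = [1, 1, 1, 1]
r2 m[φ0→X13] = [9, 9, 8, 8]
r2 m[φ0→X8] = [6, 8, 9, 8]
r2 m[φ1→X13] = [9, 7, 9, 9]
r2 m[φ1→X10] = [9, 9, 9, 9]
r2 m[φ2→X13] = [8, 9, 9, 8]
r2 m[φ2→X7] = [9, 8, 9, 9]
r2 m[φ3→X8] = [8, 9, 8, 4]
r2 m[φ3→X2] = [9, 8, 5, 7]
r2 m[φ4→X1] = [7, 5, 9, 9]
r2 m[φ4→X7] = [7, 7, 9, 9]
r2 m[X13→φ0] = [72, 63, 81, 72]
r2 m[X13→φ1] = [72, 81, 72, 64]
r2 m[X13→φ2] = [81, 63, 72, 72]
r2 m[X10→φ1] = [1, 1, 1, 1]
r2 m[X8→φ0] = [8, 9, 8, 4]
r2 m[X8→φ3] = [6, 8, 9, 8]
r2 m[X2→φ3] = [1, 1, 1, 1]
r2 m[X1→φ4] = [1, 1, 1, 1]
r2 m[X7→φ2] = [7, 7, 9, 9]
r2 m[X7→φ4] = [9, 8, 9, 9]
r3 m[φ0→X13] = [72, 72, 64, 72]
r3 m[φ0→X8] = [378, 576, 648, 576]
r3 m[φ1→X13] = [9, 7, 9, 9]
r3 m[φ1→X10] = [648, 648, 648, 576]
r3 m[φ2→X13] = [72, 81, 81, 63]
r3 m[φ2→X7] = [648, 576, 648, 567]
r3 m[φ3→X8] = [8, 9, 8, 4]
r3 m[φ3→X2] = [72, 72, 40, 56]
r3 m[φ4→X1] = [63, 45, 81, 81]
r3 m[φ4→X7] = [7, 7, 9, 9]
r3 m[X13→φ0] = [72, 63, 81, 72]
r3 m[X13→φ1] = [72, 81, 72, 64]
r3 m[X13→φ2] = [81, 63, 72, 72]
r3 m[X10→φ1] = [1, 1, 1, 1]
r3 m[X8→φ0] = [8, 9, 8, 4]
r3 m[X8→φ3] = [6, 8, 9, 8]
r3 m[X2→φ3] = [1, 1, 1, 1]
r3 m[X1→φ4] = [1, 1, 1, 1]
r3 m[X7→φ2] = [7, 7, 9, 9]
r3 m[X7→φ4] = [9, 8, 9, 9]
r4 m[φ0→X13] = [72, 72, 64, 72]
r4 m[φ0→X8] = [378, 576, 648, 576]
r4 m[φ1→X13] = [9, 7, 9, 9]
r4 m[φ1→X10] = [648, 648, 648, 576]
r4 m[φ2→X13] = [72, 81, 81, 63]
r4 m[φ2→X7] = [648, 576, 648, 567]
r4 m[φ3→X8] = [8, 9, 8, 4]
r4 m[φ3→X2] = [72, 72, 40, 56]
r4 m[φ4→X1] = [63, 45, 81, 81]
r4 m[φ4→X7] = [7, 7, 9, 9]
r4 m[X13→φ0] = [648, 567, 729, 567]
r4 m[X13→φ1] = [5184, 5832, 5184, 4536]
r4 m[X13→φ2] = [648, 504, 576, 648]
r4 m[X10→φ1] = [1, 1, 1, 1]
r4 m[X8→φ0] = [8, 9, 8, 4]
r4 m[X8→φ3] = [378, 576, 648, 576]
r4 m[X2→φ3] = [1, 1, 1, 1]
r4 m[X1→φ4] = [1, 1, 1, 1]
r4 m[X7→φ2] = [7, 7, 9, 9]
r4 m[X7→φ4] = [648, 576, 648, 567]
r5 m[φ0→X13] = [72, 72, 64, 72]
r5 m[φ0→X8] = [3402, 4536, 5832, 5184]
r5 m[φ1→X13] = [9, 7, 9, 9]
r5 m[φ1→X10] = [46656, 46656, 46656, 40824]
r5 m[φ2→X13] = [72, 81, 81, 63]
r5 m[φ2→X7] = [5184, 5184, 5184, 4536]
r5 m[φ3→X8] = [8, 9, 8, 4]
r5 m[φ3→X2] = [5184, 5184, 2880, 4032]
r5 m[φ4→X1] = [4536, 2835, 5832, 5832]
r5 m[φ4→X7] = [7, 7, 9, 9]
r5 m[X13→φ0] = [648, 567, 729, 567]
r5 m[X13→φ1] = [5184, 5832, 5184, 4536]
r5 m[X13→φ2] = [648, 504, 576, 648]
r5 m[X10→φ1] = [1, 1, 1, 1]
r5 m[X8→φ0] = [8, 9, 8, 4]
r5 m[X8→φ3] = [378, 576, 648, 576]
r5 m[X2→φ3] = [1, 1, 1, 1]
r5 m[X1→φ4] = [1, 1, 1, 1]
r5 m[X7→φ2] = [7, 7, 9, 9]
r5 m[X7→φ4] = [648, 576, 648, 567]
r6 m[φ0→X13] = [72, 72, 64, 72]
r6 m[φ0→X8] = [3402, 4536, 5832, 5184]
r6 m[φ1→X13] = [9, 7, 9, 9]
r6 m[φ1→X10] = [46656, 46656, 46656, 40824]
r6 m[φ2→X13] = [72, 81, 81, 63]
r6 m[φ2→X7] = [5184, 5184, 5184, 4536]
r6 m[φ3→X8] = [8, 9, 8, 4]
r6 m[φ3→X2] = [5184, 5184, 2880, 4032]
r6 m[φ4→X1] = [4536, 2835, 5832, 5832]
r6 m[φ4→X7] = [7, 7, 9, 9]
r6 m[X13→φ0] = [648, 567, 729, 567]
r6 m[X13→φ1] = [5184, 5832, 5184, 4536]
r6 m[X13→φ2] = [648, 504, 576, 648]
r6 m[X10→φ1] = [1, 1, 1, 1]
r6 m[X8→φ0] = [8, 9, 8, 4]
r6 m[X8→φ3] = [3402, 4536, 5832, 5184]
r6 m[X2→φ3] = [1, 1, 1, 1]
r6 m[X1→φ4] = [1, 1, 1, 1]
r6 m[X7→φ2] = [7, 7, 9, 9]
r6 m[X7→φ4] = [5184, 5184, 5184, 4536]
r7 m[φ0→X13] = [72, 72, 64, 72]
r7 m[φ0→X8] = [3402, 4536, 5832, 5184]
r7 m[φ1→X13] = [9, 7, 9, 9]
r7 m[φ1→X10] = [46656, 46656, 46656, 40824]
r7 m[φ2→X13] = [72, 81, 81, 63]
r7 m[φ2→X7] = [5184, 5184, 5184, 4536]
r7 m[φ3→X8] = [8, 9, 8, 4]
r7 m[φ3→X2] = [40824, 46656, 22680, 34992]
r7 m[φ4→X1] = [36288, 22680, 46656, 46656]
r7 m[φ4→X7] = [7, 7, 9, 9]
r7 m[X13→φ0] = [648, 567, 729, 567]
r7 m[X13→φ1] = [5184, 5832, 5184, 4536]
r7 m[X13→φ2] = [648, 504, 576, 648]
r7 m[X10→φ1] = [1, 1, 1, 1]
r7 m[X8→φ0] = [8, 9, 8, 4]
r7 m[X8→φ3] = [3402, 4536, 5832, 5184]
r7 m[X2→φ3] = [1, 1, 1, 1]
r7 m[X1→φ4] = [1, 1, 1, 1]
r7 m[X7→φ2] = [7, 7, 9, 9]
r7 m[X7→φ4] = [5184, 5184, 5184, 4536]
r8 m[φ0→X13] = [72, 72, 64, 72]
r8 m[φ0→X8] = [3402, 4536, 5832, 5184]
r8 m[φ1→X13] = [9, 7, 9, 9]
r8 m[φ1→X10] = [46656, 46656, 46656, 40824]
r8 m[φ2→X13] = [72, 81, 81, 63]
r8 m[φ2→X7] = [5184, 5184, 5184, 4536]
r8 m[φ3→X8] = [8, 9, 8, 4]
r8 m[φ3→X2] = [40824, 46656, 22680, 34992]
r8 m[φ4→X1] = [36288, 22680, 46656, 46656]
r8 m[φ4→X7] = [7, 7, 9, 9]
r8 m[X13→φ0] = [648, 567, 729, 567]
r8 m[X13→φ1] = [5184, 5832, 5184, 4536]
r8 m[X13→φ2] = [648, 504, 576, 648]
r8 m[X10→φ1] = [1, 1, 1, 1]
r8 m[X8→φ0] = [8, 9, 8, 4]
r8 m[X8→φ3] = [3402, 4536, 5832, 5184]
r8 m[X2→φ3] = [1, 1, 1, 1]
r8 m[X1→φ4] = [1, 1, 1, 1]
r8 m[X7→φ2] = [7, 7, 9, 9]
r8 m[X7→φ4] = [5184, 5184, 5184, 4536]
fixed point reached at round 8
traceback from X13: (X13=0, X10=0, X8=2, X2=1, X1=2, X7=2), score=46656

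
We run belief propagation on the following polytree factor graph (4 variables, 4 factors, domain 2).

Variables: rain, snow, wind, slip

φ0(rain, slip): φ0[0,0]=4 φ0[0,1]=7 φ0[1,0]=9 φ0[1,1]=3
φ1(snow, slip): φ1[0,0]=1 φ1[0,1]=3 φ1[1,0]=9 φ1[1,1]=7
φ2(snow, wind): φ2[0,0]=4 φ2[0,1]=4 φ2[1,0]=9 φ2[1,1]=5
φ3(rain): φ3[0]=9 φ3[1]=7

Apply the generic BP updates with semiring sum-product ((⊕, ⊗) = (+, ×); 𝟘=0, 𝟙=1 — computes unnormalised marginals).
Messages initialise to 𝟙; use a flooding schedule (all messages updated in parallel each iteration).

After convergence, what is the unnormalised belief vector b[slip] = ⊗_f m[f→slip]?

init: all messages = 𝟙 over 2 values
r1 m[φ0→rain] = [11, 12]
r1 m[φ0→slip] = [13, 10]
r1 m[φ1→snow] = [4, 16]
r1 m[φ1→slip] = [10, 10]
r1 m[φ2→snow] = [8, 14]
r1 m[φ2→wind] = [13, 9]
r1 m[φ3→rain] = [9, 7]
r1 m[rain→φ0] = [1, 1]
r1 m[rain→φ3] = [1, 1]
r1 m[snow→φ1] = [1, 1]
r1 m[snow→φ2] = [1, 1]
r1 m[wind→φ2] = [1, 1]
r1 m[slip→φ0] = [1, 1]
r1 m[slip→φ1] = [1, 1]
r2 m[φ0→rain] = [11, 12]
r2 m[φ0→slip] = [13, 10]
r2 m[φ1→snow] = [4, 16]
r2 m[φ1→slip] = [10, 10]
r2 m[φ2→snow] = [8, 14]
r2 m[φ2→wind] = [13, 9]
r2 m[φ3→rain] = [9, 7]
r2 m[rain→φ0] = [9, 7]
r2 m[rain→φ3] = [11, 12]
r2 m[snow→φ1] = [8, 14]
r2 m[snow→φ2] = [4, 16]
r2 m[wind→φ2] = [1, 1]
r2 m[slip→φ0] = [10, 10]
r2 m[slip→φ1] = [13, 10]
r3 m[φ0→rain] = [110, 120]
r3 m[φ0→slip] = [99, 84]
r3 m[φ1→snow] = [43, 187]
r3 m[φ1→slip] = [134, 122]
r3 m[φ2→snow] = [8, 14]
r3 m[φ2→wind] = [160, 96]
r3 m[φ3→rain] = [9, 7]
r3 m[rain→φ0] = [9, 7]
r3 m[rain→φ3] = [11, 12]
r3 m[snow→φ1] = [8, 14]
r3 m[snow→φ2] = [4, 16]
r3 m[wind→φ2] = [1, 1]
r3 m[slip→φ0] = [10, 10]
r3 m[slip→φ1] = [13, 10]
r4 m[φ0→rain] = [110, 120]
r4 m[φ0→slip] = [99, 84]
r4 m[φ1→snow] = [43, 187]
r4 m[φ1→slip] = [134, 122]
r4 m[φ2→snow] = [8, 14]
r4 m[φ2→wind] = [160, 96]
r4 m[φ3→rain] = [9, 7]
r4 m[rain→φ0] = [9, 7]
r4 m[rain→φ3] = [110, 120]
r4 m[snow→φ1] = [8, 14]
r4 m[snow→φ2] = [43, 187]
r4 m[wind→φ2] = [1, 1]
r4 m[slip→φ0] = [134, 122]
r4 m[slip→φ1] = [99, 84]
r5 m[φ0→rain] = [1390, 1572]
r5 m[φ0→slip] = [99, 84]
r5 m[φ1→snow] = [351, 1479]
r5 m[φ1→slip] = [134, 122]
r5 m[φ2→snow] = [8, 14]
r5 m[φ2→wind] = [1855, 1107]
r5 m[φ3→rain] = [9, 7]
r5 m[rain→φ0] = [9, 7]
r5 m[rain→φ3] = [110, 120]
r5 m[snow→φ1] = [8, 14]
r5 m[snow→φ2] = [43, 187]
r5 m[wind→φ2] = [1, 1]
r5 m[slip→φ0] = [134, 122]
r5 m[slip→φ1] = [99, 84]
r6 m[φ0→rain] = [1390, 1572]
r6 m[φ0→slip] = [99, 84]
r6 m[φ1→snow] = [351, 1479]
r6 m[φ1→slip] = [134, 122]
r6 m[φ2→snow] = [8, 14]
r6 m[φ2→wind] = [1855, 1107]
r6 m[φ3→rain] = [9, 7]
r6 m[rain→φ0] = [9, 7]
r6 m[rain→φ3] = [1390, 1572]
r6 m[snow→φ1] = [8, 14]
r6 m[snow→φ2] = [351, 1479]
r6 m[wind→φ2] = [1, 1]
r6 m[slip→φ0] = [134, 122]
r6 m[slip→φ1] = [99, 84]
r7 m[φ0→rain] = [1390, 1572]
r7 m[φ0→slip] = [99, 84]
r7 m[φ1→snow] = [351, 1479]
r7 m[φ1→slip] = [134, 122]
r7 m[φ2→snow] = [8, 14]
r7 m[φ2→wind] = [14715, 8799]
r7 m[φ3→rain] = [9, 7]
r7 m[rain→φ0] = [9, 7]
r7 m[rain→φ3] = [1390, 1572]
r7 m[snow→φ1] = [8, 14]
r7 m[snow→φ2] = [351, 1479]
r7 m[wind→φ2] = [1, 1]
r7 m[slip→φ0] = [134, 122]
r7 m[slip→φ1] = [99, 84]
r8 m[φ0→rain] = [1390, 1572]
r8 m[φ0→slip] = [99, 84]
r8 m[φ1→snow] = [351, 1479]
r8 m[φ1→slip] = [134, 122]
r8 m[φ2→snow] = [8, 14]
r8 m[φ2→wind] = [14715, 8799]
r8 m[φ3→rain] = [9, 7]
r8 m[rain→φ0] = [9, 7]
r8 m[rain→φ3] = [1390, 1572]
r8 m[snow→φ1] = [8, 14]
r8 m[snow→φ2] = [351, 1479]
r8 m[wind→φ2] = [1, 1]
r8 m[slip→φ0] = [134, 122]
r8 m[slip→φ1] = [99, 84]
fixed point reached at round 8
b[slip] = ⊗ incoming = [13266, 10248]

b[slip] = [13266, 10248]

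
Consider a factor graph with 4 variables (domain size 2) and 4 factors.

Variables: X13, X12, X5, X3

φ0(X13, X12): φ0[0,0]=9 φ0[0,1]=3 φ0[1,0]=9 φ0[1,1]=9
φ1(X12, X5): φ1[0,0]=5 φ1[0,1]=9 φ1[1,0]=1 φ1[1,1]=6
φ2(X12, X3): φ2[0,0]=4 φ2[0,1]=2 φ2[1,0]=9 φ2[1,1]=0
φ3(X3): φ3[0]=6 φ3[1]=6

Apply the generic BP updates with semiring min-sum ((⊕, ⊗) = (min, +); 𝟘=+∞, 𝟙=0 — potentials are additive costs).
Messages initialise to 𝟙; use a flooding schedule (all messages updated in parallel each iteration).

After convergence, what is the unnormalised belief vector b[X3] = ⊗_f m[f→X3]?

init: all messages = 𝟙 over 2 values
r1 m[φ0→X13] = [3, 9]
r1 m[φ0→X12] = [9, 3]
r1 m[φ1→X12] = [5, 1]
r1 m[φ1→X5] = [1, 6]
r1 m[φ2→X12] = [2, 0]
r1 m[φ2→X3] = [4, 0]
r1 m[φ3→X3] = [6, 6]
r1 m[X13→φ0] = [0, 0]
r1 m[X12→φ0] = [0, 0]
r1 m[X12→φ1] = [0, 0]
r1 m[X12→φ2] = [0, 0]
r1 m[X5→φ1] = [0, 0]
r1 m[X3→φ2] = [0, 0]
r1 m[X3→φ3] = [0, 0]
r2 m[φ0→X13] = [3, 9]
r2 m[φ0→X12] = [9, 3]
r2 m[φ1→X12] = [5, 1]
r2 m[φ1→X5] = [1, 6]
r2 m[φ2→X12] = [2, 0]
r2 m[φ2→X3] = [4, 0]
r2 m[φ3→X3] = [6, 6]
r2 m[X13→φ0] = [0, 0]
r2 m[X12→φ0] = [7, 1]
r2 m[X12→φ1] = [11, 3]
r2 m[X12→φ2] = [14, 4]
r2 m[X5→φ1] = [0, 0]
r2 m[X3→φ2] = [6, 6]
r2 m[X3→φ3] = [4, 0]
r3 m[φ0→X13] = [4, 10]
r3 m[φ0→X12] = [9, 3]
r3 m[φ1→X12] = [5, 1]
r3 m[φ1→X5] = [4, 9]
r3 m[φ2→X12] = [8, 6]
r3 m[φ2→X3] = [13, 4]
r3 m[φ3→X3] = [6, 6]
r3 m[X13→φ0] = [0, 0]
r3 m[X12→φ0] = [7, 1]
r3 m[X12→φ1] = [11, 3]
r3 m[X12→φ2] = [14, 4]
r3 m[X5→φ1] = [0, 0]
r3 m[X3→φ2] = [6, 6]
r3 m[X3→φ3] = [4, 0]
r4 m[φ0→X13] = [4, 10]
r4 m[φ0→X12] = [9, 3]
r4 m[φ1→X12] = [5, 1]
r4 m[φ1→X5] = [4, 9]
r4 m[φ2→X12] = [8, 6]
r4 m[φ2→X3] = [13, 4]
r4 m[φ3→X3] = [6, 6]
r4 m[X13→φ0] = [0, 0]
r4 m[X12→φ0] = [13, 7]
r4 m[X12→φ1] = [17, 9]
r4 m[X12→φ2] = [14, 4]
r4 m[X5→φ1] = [0, 0]
r4 m[X3→φ2] = [6, 6]
r4 m[X3→φ3] = [13, 4]
r5 m[φ0→X13] = [10, 16]
r5 m[φ0→X12] = [9, 3]
r5 m[φ1→X12] = [5, 1]
r5 m[φ1→X5] = [10, 15]
r5 m[φ2→X12] = [8, 6]
r5 m[φ2→X3] = [13, 4]
r5 m[φ3→X3] = [6, 6]
r5 m[X13→φ0] = [0, 0]
r5 m[X12→φ0] = [13, 7]
r5 m[X12→φ1] = [17, 9]
r5 m[X12→φ2] = [14, 4]
r5 m[X5→φ1] = [0, 0]
r5 m[X3→φ2] = [6, 6]
r5 m[X3→φ3] = [13, 4]
r6 m[φ0→X13] = [10, 16]
r6 m[φ0→X12] = [9, 3]
r6 m[φ1→X12] = [5, 1]
r6 m[φ1→X5] = [10, 15]
r6 m[φ2→X12] = [8, 6]
r6 m[φ2→X3] = [13, 4]
r6 m[φ3→X3] = [6, 6]
r6 m[X13→φ0] = [0, 0]
r6 m[X12→φ0] = [13, 7]
r6 m[X12→φ1] = [17, 9]
r6 m[X12→φ2] = [14, 4]
r6 m[X5→φ1] = [0, 0]
r6 m[X3→φ2] = [6, 6]
r6 m[X3→φ3] = [13, 4]
fixed point reached at round 6
b[X3] = ⊗ incoming = [19, 10]

b[X3] = [19, 10]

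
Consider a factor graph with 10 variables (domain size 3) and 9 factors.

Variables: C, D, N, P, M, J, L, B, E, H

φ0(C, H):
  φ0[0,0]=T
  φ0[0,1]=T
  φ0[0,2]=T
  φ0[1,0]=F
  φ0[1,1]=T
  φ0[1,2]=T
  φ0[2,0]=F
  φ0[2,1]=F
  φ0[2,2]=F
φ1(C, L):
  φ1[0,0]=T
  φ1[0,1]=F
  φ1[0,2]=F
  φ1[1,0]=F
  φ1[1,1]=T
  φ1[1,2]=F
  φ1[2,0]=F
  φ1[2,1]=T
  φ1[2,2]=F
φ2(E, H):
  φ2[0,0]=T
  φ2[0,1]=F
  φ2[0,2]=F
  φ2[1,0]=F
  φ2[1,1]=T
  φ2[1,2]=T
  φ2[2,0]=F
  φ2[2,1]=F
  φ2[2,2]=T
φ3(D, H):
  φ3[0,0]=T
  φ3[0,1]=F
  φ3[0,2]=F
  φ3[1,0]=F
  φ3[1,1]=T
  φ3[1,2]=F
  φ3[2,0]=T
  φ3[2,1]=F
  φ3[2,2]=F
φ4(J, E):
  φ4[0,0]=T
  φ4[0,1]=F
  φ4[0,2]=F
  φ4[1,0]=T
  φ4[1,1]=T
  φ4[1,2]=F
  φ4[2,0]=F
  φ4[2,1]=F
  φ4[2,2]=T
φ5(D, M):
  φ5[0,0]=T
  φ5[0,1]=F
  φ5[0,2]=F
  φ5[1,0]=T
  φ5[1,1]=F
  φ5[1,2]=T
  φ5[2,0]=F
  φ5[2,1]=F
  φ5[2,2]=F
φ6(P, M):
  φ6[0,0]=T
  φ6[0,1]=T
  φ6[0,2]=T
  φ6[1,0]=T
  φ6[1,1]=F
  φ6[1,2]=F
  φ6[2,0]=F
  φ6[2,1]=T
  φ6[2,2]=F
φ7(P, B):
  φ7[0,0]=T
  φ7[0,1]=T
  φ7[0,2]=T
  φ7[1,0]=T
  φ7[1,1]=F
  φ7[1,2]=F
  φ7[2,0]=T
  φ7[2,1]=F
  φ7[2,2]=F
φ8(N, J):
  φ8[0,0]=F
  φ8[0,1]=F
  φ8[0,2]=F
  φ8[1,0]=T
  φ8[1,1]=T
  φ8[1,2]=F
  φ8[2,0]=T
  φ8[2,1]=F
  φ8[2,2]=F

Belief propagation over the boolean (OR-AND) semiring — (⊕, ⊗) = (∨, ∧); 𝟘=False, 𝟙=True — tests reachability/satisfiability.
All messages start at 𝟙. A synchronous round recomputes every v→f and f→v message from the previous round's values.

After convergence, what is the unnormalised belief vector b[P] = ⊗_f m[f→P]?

init: all messages = 𝟙 over 3 values
r1 m[φ0→C] = [T, T, F]
r1 m[φ0→H] = [T, T, T]
r1 m[φ1→C] = [T, T, T]
r1 m[φ1→L] = [T, T, F]
r1 m[φ2→E] = [T, T, T]
r1 m[φ2→H] = [T, T, T]
r1 m[φ3→D] = [T, T, T]
r1 m[φ3→H] = [T, T, F]
r1 m[φ4→J] = [T, T, T]
r1 m[φ4→E] = [T, T, T]
r1 m[φ5→D] = [T, T, F]
r1 m[φ5→M] = [T, F, T]
r1 m[φ6→P] = [T, T, T]
r1 m[φ6→M] = [T, T, T]
r1 m[φ7→P] = [T, T, T]
r1 m[φ7→B] = [T, T, T]
r1 m[φ8→N] = [F, T, T]
r1 m[φ8→J] = [T, T, F]
r1 m[C→φ0] = [T, T, T]
r1 m[C→φ1] = [T, T, T]
r1 m[D→φ3] = [T, T, T]
r1 m[D→φ5] = [T, T, T]
r1 m[N→φ8] = [T, T, T]
r1 m[P→φ6] = [T, T, T]
r1 m[P→φ7] = [T, T, T]
r1 m[M→φ5] = [T, T, T]
r1 m[M→φ6] = [T, T, T]
r1 m[J→φ4] = [T, T, T]
r1 m[J→φ8] = [T, T, T]
r1 m[L→φ1] = [T, T, T]
r1 m[B→φ7] = [T, T, T]
r1 m[E→φ2] = [T, T, T]
r1 m[E→φ4] = [T, T, T]
r1 m[H→φ0] = [T, T, T]
r1 m[H→φ2] = [T, T, T]
r1 m[H→φ3] = [T, T, T]
r2 m[φ0→C] = [T, T, F]
r2 m[φ0→H] = [T, T, T]
r2 m[φ1→C] = [T, T, T]
r2 m[φ1→L] = [T, T, F]
r2 m[φ2→E] = [T, T, T]
r2 m[φ2→H] = [T, T, T]
r2 m[φ3→D] = [T, T, T]
r2 m[φ3→H] = [T, T, F]
r2 m[φ4→J] = [T, T, T]
r2 m[φ4→E] = [T, T, T]
r2 m[φ5→D] = [T, T, F]
r2 m[φ5→M] = [T, F, T]
r2 m[φ6→P] = [T, T, T]
r2 m[φ6→M] = [T, T, T]
r2 m[φ7→P] = [T, T, T]
r2 m[φ7→B] = [T, T, T]
r2 m[φ8→N] = [F, T, T]
r2 m[φ8→J] = [T, T, F]
r2 m[C→φ0] = [T, T, T]
r2 m[C→φ1] = [T, T, F]
r2 m[D→φ3] = [T, T, F]
r2 m[D→φ5] = [T, T, T]
r2 m[N→φ8] = [T, T, T]
r2 m[P→φ6] = [T, T, T]
r2 m[P→φ7] = [T, T, T]
r2 m[M→φ5] = [T, T, T]
r2 m[M→φ6] = [T, F, T]
r2 m[J→φ4] = [T, T, F]
r2 m[J→φ8] = [T, T, T]
r2 m[L→φ1] = [T, T, T]
r2 m[B→φ7] = [T, T, T]
r2 m[E→φ2] = [T, T, T]
r2 m[E→φ4] = [T, T, T]
r2 m[H→φ0] = [T, T, F]
r2 m[H→φ2] = [T, T, F]
r2 m[H→φ3] = [T, T, T]
r3 m[φ0→C] = [T, T, F]
r3 m[φ0→H] = [T, T, T]
r3 m[φ1→C] = [T, T, T]
r3 m[φ1→L] = [T, T, F]
r3 m[φ2→E] = [T, T, F]
r3 m[φ2→H] = [T, T, T]
r3 m[φ3→D] = [T, T, T]
r3 m[φ3→H] = [T, T, F]
r3 m[φ4→J] = [T, T, T]
r3 m[φ4→E] = [T, T, F]
r3 m[φ5→D] = [T, T, F]
r3 m[φ5→M] = [T, F, T]
r3 m[φ6→P] = [T, T, F]
r3 m[φ6→M] = [T, T, T]
r3 m[φ7→P] = [T, T, T]
r3 m[φ7→B] = [T, T, T]
r3 m[φ8→N] = [F, T, T]
r3 m[φ8→J] = [T, T, F]
r3 m[C→φ0] = [T, T, T]
r3 m[C→φ1] = [T, T, F]
r3 m[D→φ3] = [T, T, F]
r3 m[D→φ5] = [T, T, T]
r3 m[N→φ8] = [T, T, T]
r3 m[P→φ6] = [T, T, T]
r3 m[P→φ7] = [T, T, T]
r3 m[M→φ5] = [T, T, T]
r3 m[M→φ6] = [T, F, T]
r3 m[J→φ4] = [T, T, F]
r3 m[J→φ8] = [T, T, T]
r3 m[L→φ1] = [T, T, T]
r3 m[B→φ7] = [T, T, T]
r3 m[E→φ2] = [T, T, T]
r3 m[E→φ4] = [T, T, T]
r3 m[H→φ0] = [T, T, F]
r3 m[H→φ2] = [T, T, F]
r3 m[H→φ3] = [T, T, T]
r4 m[φ0→C] = [T, T, F]
r4 m[φ0→H] = [T, T, T]
r4 m[φ1→C] = [T, T, T]
r4 m[φ1→L] = [T, T, F]
r4 m[φ2→E] = [T, T, F]
r4 m[φ2→H] = [T, T, T]
r4 m[φ3→D] = [T, T, T]
r4 m[φ3→H] = [T, T, F]
r4 m[φ4→J] = [T, T, T]
r4 m[φ4→E] = [T, T, F]
r4 m[φ5→D] = [T, T, F]
r4 m[φ5→M] = [T, F, T]
r4 m[φ6→P] = [T, T, F]
r4 m[φ6→M] = [T, T, T]
r4 m[φ7→P] = [T, T, T]
r4 m[φ7→B] = [T, T, T]
r4 m[φ8→N] = [F, T, T]
r4 m[φ8→J] = [T, T, F]
r4 m[C→φ0] = [T, T, T]
r4 m[C→φ1] = [T, T, F]
r4 m[D→φ3] = [T, T, F]
r4 m[D→φ5] = [T, T, T]
r4 m[N→φ8] = [T, T, T]
r4 m[P→φ6] = [T, T, T]
r4 m[P→φ7] = [T, T, F]
r4 m[M→φ5] = [T, T, T]
r4 m[M→φ6] = [T, F, T]
r4 m[J→φ4] = [T, T, F]
r4 m[J→φ8] = [T, T, T]
r4 m[L→φ1] = [T, T, T]
r4 m[B→φ7] = [T, T, T]
r4 m[E→φ2] = [T, T, F]
r4 m[E→φ4] = [T, T, F]
r4 m[H→φ0] = [T, T, F]
r4 m[H→φ2] = [T, T, F]
r4 m[H→φ3] = [T, T, T]
r5 m[φ0→C] = [T, T, F]
r5 m[φ0→H] = [T, T, T]
r5 m[φ1→C] = [T, T, T]
r5 m[φ1→L] = [T, T, F]
r5 m[φ2→E] = [T, T, F]
r5 m[φ2→H] = [T, T, T]
r5 m[φ3→D] = [T, T, T]
r5 m[φ3→H] = [T, T, F]
r5 m[φ4→J] = [T, T, F]
r5 m[φ4→E] = [T, T, F]
r5 m[φ5→D] = [T, T, F]
r5 m[φ5→M] = [T, F, T]
r5 m[φ6→P] = [T, T, F]
r5 m[φ6→M] = [T, T, T]
r5 m[φ7→P] = [T, T, T]
r5 m[φ7→B] = [T, T, T]
r5 m[φ8→N] = [F, T, T]
r5 m[φ8→J] = [T, T, F]
r5 m[C→φ0] = [T, T, T]
r5 m[C→φ1] = [T, T, F]
r5 m[D→φ3] = [T, T, F]
r5 m[D→φ5] = [T, T, T]
r5 m[N→φ8] = [T, T, T]
r5 m[P→φ6] = [T, T, T]
r5 m[P→φ7] = [T, T, F]
r5 m[M→φ5] = [T, T, T]
r5 m[M→φ6] = [T, F, T]
r5 m[J→φ4] = [T, T, F]
r5 m[J→φ8] = [T, T, T]
r5 m[L→φ1] = [T, T, T]
r5 m[B→φ7] = [T, T, T]
r5 m[E→φ2] = [T, T, F]
r5 m[E→φ4] = [T, T, F]
r5 m[H→φ0] = [T, T, F]
r5 m[H→φ2] = [T, T, F]
r5 m[H→φ3] = [T, T, T]
r6 m[φ0→C] = [T, T, F]
r6 m[φ0→H] = [T, T, T]
r6 m[φ1→C] = [T, T, T]
r6 m[φ1→L] = [T, T, F]
r6 m[φ2→E] = [T, T, F]
r6 m[φ2→H] = [T, T, T]
r6 m[φ3→D] = [T, T, T]
r6 m[φ3→H] = [T, T, F]
r6 m[φ4→J] = [T, T, F]
r6 m[φ4→E] = [T, T, F]
r6 m[φ5→D] = [T, T, F]
r6 m[φ5→M] = [T, F, T]
r6 m[φ6→P] = [T, T, F]
r6 m[φ6→M] = [T, T, T]
r6 m[φ7→P] = [T, T, T]
r6 m[φ7→B] = [T, T, T]
r6 m[φ8→N] = [F, T, T]
r6 m[φ8→J] = [T, T, F]
r6 m[C→φ0] = [T, T, T]
r6 m[C→φ1] = [T, T, F]
r6 m[D→φ3] = [T, T, F]
r6 m[D→φ5] = [T, T, T]
r6 m[N→φ8] = [T, T, T]
r6 m[P→φ6] = [T, T, T]
r6 m[P→φ7] = [T, T, F]
r6 m[M→φ5] = [T, T, T]
r6 m[M→φ6] = [T, F, T]
r6 m[J→φ4] = [T, T, F]
r6 m[J→φ8] = [T, T, F]
r6 m[L→φ1] = [T, T, T]
r6 m[B→φ7] = [T, T, T]
r6 m[E→φ2] = [T, T, F]
r6 m[E→φ4] = [T, T, F]
r6 m[H→φ0] = [T, T, F]
r6 m[H→φ2] = [T, T, F]
r6 m[H→φ3] = [T, T, T]
r7 m[φ0→C] = [T, T, F]
r7 m[φ0→H] = [T, T, T]
r7 m[φ1→C] = [T, T, T]
r7 m[φ1→L] = [T, T, F]
r7 m[φ2→E] = [T, T, F]
r7 m[φ2→H] = [T, T, T]
r7 m[φ3→D] = [T, T, T]
r7 m[φ3→H] = [T, T, F]
r7 m[φ4→J] = [T, T, F]
r7 m[φ4→E] = [T, T, F]
r7 m[φ5→D] = [T, T, F]
r7 m[φ5→M] = [T, F, T]
r7 m[φ6→P] = [T, T, F]
r7 m[φ6→M] = [T, T, T]
r7 m[φ7→P] = [T, T, T]
r7 m[φ7→B] = [T, T, T]
r7 m[φ8→N] = [F, T, T]
r7 m[φ8→J] = [T, T, F]
r7 m[C→φ0] = [T, T, T]
r7 m[C→φ1] = [T, T, F]
r7 m[D→φ3] = [T, T, F]
r7 m[D→φ5] = [T, T, T]
r7 m[N→φ8] = [T, T, T]
r7 m[P→φ6] = [T, T, T]
r7 m[P→φ7] = [T, T, F]
r7 m[M→φ5] = [T, T, T]
r7 m[M→φ6] = [T, F, T]
r7 m[J→φ4] = [T, T, F]
r7 m[J→φ8] = [T, T, F]
r7 m[L→φ1] = [T, T, T]
r7 m[B→φ7] = [T, T, T]
r7 m[E→φ2] = [T, T, F]
r7 m[E→φ4] = [T, T, F]
r7 m[H→φ0] = [T, T, F]
r7 m[H→φ2] = [T, T, F]
r7 m[H→φ3] = [T, T, T]
fixed point reached at round 7
b[P] = ⊗ incoming = [T, T, F]

b[P] = [T, T, F]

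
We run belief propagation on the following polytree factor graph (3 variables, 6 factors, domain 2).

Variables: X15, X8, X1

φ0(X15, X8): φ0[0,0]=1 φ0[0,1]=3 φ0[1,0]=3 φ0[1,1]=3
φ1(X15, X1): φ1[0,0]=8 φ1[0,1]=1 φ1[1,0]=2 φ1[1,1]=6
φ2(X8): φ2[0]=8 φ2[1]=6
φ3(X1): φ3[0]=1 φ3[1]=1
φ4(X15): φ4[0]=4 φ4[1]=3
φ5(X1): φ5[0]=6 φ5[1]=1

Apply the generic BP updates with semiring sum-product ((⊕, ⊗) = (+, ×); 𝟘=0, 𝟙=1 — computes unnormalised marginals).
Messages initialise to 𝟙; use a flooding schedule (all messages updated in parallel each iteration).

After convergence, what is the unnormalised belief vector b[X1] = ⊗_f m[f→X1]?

b[X1] = [6504, 860]

init: all messages = 𝟙 over 2 values
r1 m[φ0→X15] = [4, 6]
r1 m[φ0→X8] = [4, 6]
r1 m[φ1→X15] = [9, 8]
r1 m[φ1→X1] = [10, 7]
r1 m[φ2→X8] = [8, 6]
r1 m[φ3→X1] = [1, 1]
r1 m[φ4→X15] = [4, 3]
r1 m[φ5→X1] = [6, 1]
r1 m[X15→φ0] = [1, 1]
r1 m[X15→φ1] = [1, 1]
r1 m[X15→φ4] = [1, 1]
r1 m[X8→φ0] = [1, 1]
r1 m[X8→φ2] = [1, 1]
r1 m[X1→φ1] = [1, 1]
r1 m[X1→φ3] = [1, 1]
r1 m[X1→φ5] = [1, 1]
r2 m[φ0→X15] = [4, 6]
r2 m[φ0→X8] = [4, 6]
r2 m[φ1→X15] = [9, 8]
r2 m[φ1→X1] = [10, 7]
r2 m[φ2→X8] = [8, 6]
r2 m[φ3→X1] = [1, 1]
r2 m[φ4→X15] = [4, 3]
r2 m[φ5→X1] = [6, 1]
r2 m[X15→φ0] = [36, 24]
r2 m[X15→φ1] = [16, 18]
r2 m[X15→φ4] = [36, 48]
r2 m[X8→φ0] = [8, 6]
r2 m[X8→φ2] = [4, 6]
r2 m[X1→φ1] = [6, 1]
r2 m[X1→φ3] = [60, 7]
r2 m[X1→φ5] = [10, 7]
r3 m[φ0→X15] = [26, 42]
r3 m[φ0→X8] = [108, 180]
r3 m[φ1→X15] = [49, 18]
r3 m[φ1→X1] = [164, 124]
r3 m[φ2→X8] = [8, 6]
r3 m[φ3→X1] = [1, 1]
r3 m[φ4→X15] = [4, 3]
r3 m[φ5→X1] = [6, 1]
r3 m[X15→φ0] = [36, 24]
r3 m[X15→φ1] = [16, 18]
r3 m[X15→φ4] = [36, 48]
r3 m[X8→φ0] = [8, 6]
r3 m[X8→φ2] = [4, 6]
r3 m[X1→φ1] = [6, 1]
r3 m[X1→φ3] = [60, 7]
r3 m[X1→φ5] = [10, 7]
r4 m[φ0→X15] = [26, 42]
r4 m[φ0→X8] = [108, 180]
r4 m[φ1→X15] = [49, 18]
r4 m[φ1→X1] = [164, 124]
r4 m[φ2→X8] = [8, 6]
r4 m[φ3→X1] = [1, 1]
r4 m[φ4→X15] = [4, 3]
r4 m[φ5→X1] = [6, 1]
r4 m[X15→φ0] = [196, 54]
r4 m[X15→φ1] = [104, 126]
r4 m[X15→φ4] = [1274, 756]
r4 m[X8→φ0] = [8, 6]
r4 m[X8→φ2] = [108, 180]
r4 m[X1→φ1] = [6, 1]
r4 m[X1→φ3] = [984, 124]
r4 m[X1→φ5] = [164, 124]
r5 m[φ0→X15] = [26, 42]
r5 m[φ0→X8] = [358, 750]
r5 m[φ1→X15] = [49, 18]
r5 m[φ1→X1] = [1084, 860]
r5 m[φ2→X8] = [8, 6]
r5 m[φ3→X1] = [1, 1]
r5 m[φ4→X15] = [4, 3]
r5 m[φ5→X1] = [6, 1]
r5 m[X15→φ0] = [196, 54]
r5 m[X15→φ1] = [104, 126]
r5 m[X15→φ4] = [1274, 756]
r5 m[X8→φ0] = [8, 6]
r5 m[X8→φ2] = [108, 180]
r5 m[X1→φ1] = [6, 1]
r5 m[X1→φ3] = [984, 124]
r5 m[X1→φ5] = [164, 124]
r6 m[φ0→X15] = [26, 42]
r6 m[φ0→X8] = [358, 750]
r6 m[φ1→X15] = [49, 18]
r6 m[φ1→X1] = [1084, 860]
r6 m[φ2→X8] = [8, 6]
r6 m[φ3→X1] = [1, 1]
r6 m[φ4→X15] = [4, 3]
r6 m[φ5→X1] = [6, 1]
r6 m[X15→φ0] = [196, 54]
r6 m[X15→φ1] = [104, 126]
r6 m[X15→φ4] = [1274, 756]
r6 m[X8→φ0] = [8, 6]
r6 m[X8→φ2] = [358, 750]
r6 m[X1→φ1] = [6, 1]
r6 m[X1→φ3] = [6504, 860]
r6 m[X1→φ5] = [1084, 860]
r7 m[φ0→X15] = [26, 42]
r7 m[φ0→X8] = [358, 750]
r7 m[φ1→X15] = [49, 18]
r7 m[φ1→X1] = [1084, 860]
r7 m[φ2→X8] = [8, 6]
r7 m[φ3→X1] = [1, 1]
r7 m[φ4→X15] = [4, 3]
r7 m[φ5→X1] = [6, 1]
r7 m[X15→φ0] = [196, 54]
r7 m[X15→φ1] = [104, 126]
r7 m[X15→φ4] = [1274, 756]
r7 m[X8→φ0] = [8, 6]
r7 m[X8→φ2] = [358, 750]
r7 m[X1→φ1] = [6, 1]
r7 m[X1→φ3] = [6504, 860]
r7 m[X1→φ5] = [1084, 860]
fixed point reached at round 7
b[X1] = ⊗ incoming = [6504, 860]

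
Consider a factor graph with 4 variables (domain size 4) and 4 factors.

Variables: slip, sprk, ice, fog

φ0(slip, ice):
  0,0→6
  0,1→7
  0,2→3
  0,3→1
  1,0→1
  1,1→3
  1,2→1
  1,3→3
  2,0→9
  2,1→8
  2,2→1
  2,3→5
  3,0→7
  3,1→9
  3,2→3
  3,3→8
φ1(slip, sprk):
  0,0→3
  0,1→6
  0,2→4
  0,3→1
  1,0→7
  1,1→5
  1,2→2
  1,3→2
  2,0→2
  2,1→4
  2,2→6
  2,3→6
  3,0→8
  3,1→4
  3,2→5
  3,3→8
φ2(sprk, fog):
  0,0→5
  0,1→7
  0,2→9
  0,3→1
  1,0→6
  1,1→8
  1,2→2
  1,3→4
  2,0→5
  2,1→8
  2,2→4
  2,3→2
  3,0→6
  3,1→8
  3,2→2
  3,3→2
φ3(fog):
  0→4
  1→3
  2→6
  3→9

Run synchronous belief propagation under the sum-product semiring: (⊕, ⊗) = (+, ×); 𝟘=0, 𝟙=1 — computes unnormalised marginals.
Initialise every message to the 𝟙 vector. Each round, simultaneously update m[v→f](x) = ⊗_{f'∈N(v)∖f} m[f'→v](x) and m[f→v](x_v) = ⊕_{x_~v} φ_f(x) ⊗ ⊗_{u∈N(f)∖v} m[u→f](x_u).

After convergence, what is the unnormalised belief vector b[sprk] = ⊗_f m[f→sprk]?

b[sprk] = [38376, 32832, 30702, 30186]

init: all messages = 𝟙 over 4 values
r1 m[φ0→slip] = [17, 8, 23, 27]
r1 m[φ0→ice] = [23, 27, 8, 17]
r1 m[φ1→slip] = [14, 16, 18, 25]
r1 m[φ1→sprk] = [20, 19, 17, 17]
r1 m[φ2→sprk] = [22, 20, 19, 18]
r1 m[φ2→fog] = [22, 31, 17, 9]
r1 m[φ3→fog] = [4, 3, 6, 9]
r1 m[slip→φ0] = [1, 1, 1, 1]
r1 m[slip→φ1] = [1, 1, 1, 1]
r1 m[sprk→φ1] = [1, 1, 1, 1]
r1 m[sprk→φ2] = [1, 1, 1, 1]
r1 m[ice→φ0] = [1, 1, 1, 1]
r1 m[fog→φ2] = [1, 1, 1, 1]
r1 m[fog→φ3] = [1, 1, 1, 1]
r2 m[φ0→slip] = [17, 8, 23, 27]
r2 m[φ0→ice] = [23, 27, 8, 17]
r2 m[φ1→slip] = [14, 16, 18, 25]
r2 m[φ1→sprk] = [20, 19, 17, 17]
r2 m[φ2→sprk] = [22, 20, 19, 18]
r2 m[φ2→fog] = [22, 31, 17, 9]
r2 m[φ3→fog] = [4, 3, 6, 9]
r2 m[slip→φ0] = [14, 16, 18, 25]
r2 m[slip→φ1] = [17, 8, 23, 27]
r2 m[sprk→φ1] = [22, 20, 19, 18]
r2 m[sprk→φ2] = [20, 19, 17, 17]
r2 m[ice→φ0] = [1, 1, 1, 1]
r2 m[fog→φ2] = [4, 3, 6, 9]
r2 m[fog→φ3] = [22, 31, 17, 9]
r3 m[φ0→slip] = [17, 8, 23, 27]
r3 m[φ0→ice] = [437, 515, 151, 352]
r3 m[φ1→slip] = [280, 328, 346, 495]
r3 m[φ1→sprk] = [369, 342, 357, 387]
r3 m[φ2→sprk] = [104, 96, 86, 78]
r3 m[φ2→fog] = [401, 564, 320, 164]
r3 m[φ3→fog] = [4, 3, 6, 9]
r3 m[slip→φ0] = [14, 16, 18, 25]
r3 m[slip→φ1] = [17, 8, 23, 27]
r3 m[sprk→φ1] = [22, 20, 19, 18]
r3 m[sprk→φ2] = [20, 19, 17, 17]
r3 m[ice→φ0] = [1, 1, 1, 1]
r3 m[fog→φ2] = [4, 3, 6, 9]
r3 m[fog→φ3] = [22, 31, 17, 9]
r4 m[φ0→slip] = [17, 8, 23, 27]
r4 m[φ0→ice] = [437, 515, 151, 352]
r4 m[φ1→slip] = [280, 328, 346, 495]
r4 m[φ1→sprk] = [369, 342, 357, 387]
r4 m[φ2→sprk] = [104, 96, 86, 78]
r4 m[φ2→fog] = [401, 564, 320, 164]
r4 m[φ3→fog] = [4, 3, 6, 9]
r4 m[slip→φ0] = [280, 328, 346, 495]
r4 m[slip→φ1] = [17, 8, 23, 27]
r4 m[sprk→φ1] = [104, 96, 86, 78]
r4 m[sprk→φ2] = [369, 342, 357, 387]
r4 m[ice→φ0] = [1, 1, 1, 1]
r4 m[fog→φ2] = [4, 3, 6, 9]
r4 m[fog→φ3] = [401, 564, 320, 164]
r5 m[φ0→slip] = [17, 8, 23, 27]
r5 m[φ0→ice] = [8587, 10167, 2999, 6954]
r5 m[φ1→slip] = [1310, 1536, 1576, 2270]
r5 m[φ1→sprk] = [369, 342, 357, 387]
r5 m[φ2→sprk] = [104, 96, 86, 78]
r5 m[φ2→fog] = [8004, 11271, 6207, 3225]
r5 m[φ3→fog] = [4, 3, 6, 9]
r5 m[slip→φ0] = [280, 328, 346, 495]
r5 m[slip→φ1] = [17, 8, 23, 27]
r5 m[sprk→φ1] = [104, 96, 86, 78]
r5 m[sprk→φ2] = [369, 342, 357, 387]
r5 m[ice→φ0] = [1, 1, 1, 1]
r5 m[fog→φ2] = [4, 3, 6, 9]
r5 m[fog→φ3] = [401, 564, 320, 164]
r6 m[φ0→slip] = [17, 8, 23, 27]
r6 m[φ0→ice] = [8587, 10167, 2999, 6954]
r6 m[φ1→slip] = [1310, 1536, 1576, 2270]
r6 m[φ1→sprk] = [369, 342, 357, 387]
r6 m[φ2→sprk] = [104, 96, 86, 78]
r6 m[φ2→fog] = [8004, 11271, 6207, 3225]
r6 m[φ3→fog] = [4, 3, 6, 9]
r6 m[slip→φ0] = [1310, 1536, 1576, 2270]
r6 m[slip→φ1] = [17, 8, 23, 27]
r6 m[sprk→φ1] = [104, 96, 86, 78]
r6 m[sprk→φ2] = [369, 342, 357, 387]
r6 m[ice→φ0] = [1, 1, 1, 1]
r6 m[fog→φ2] = [4, 3, 6, 9]
r6 m[fog→φ3] = [8004, 11271, 6207, 3225]
r7 m[φ0→slip] = [17, 8, 23, 27]
r7 m[φ0→ice] = [39470, 46816, 13852, 31958]
r7 m[φ1→slip] = [1310, 1536, 1576, 2270]
r7 m[φ1→sprk] = [369, 342, 357, 387]
r7 m[φ2→sprk] = [104, 96, 86, 78]
r7 m[φ2→fog] = [8004, 11271, 6207, 3225]
r7 m[φ3→fog] = [4, 3, 6, 9]
r7 m[slip→φ0] = [1310, 1536, 1576, 2270]
r7 m[slip→φ1] = [17, 8, 23, 27]
r7 m[sprk→φ1] = [104, 96, 86, 78]
r7 m[sprk→φ2] = [369, 342, 357, 387]
r7 m[ice→φ0] = [1, 1, 1, 1]
r7 m[fog→φ2] = [4, 3, 6, 9]
r7 m[fog→φ3] = [8004, 11271, 6207, 3225]
r8 m[φ0→slip] = [17, 8, 23, 27]
r8 m[φ0→ice] = [39470, 46816, 13852, 31958]
r8 m[φ1→slip] = [1310, 1536, 1576, 2270]
r8 m[φ1→sprk] = [369, 342, 357, 387]
r8 m[φ2→sprk] = [104, 96, 86, 78]
r8 m[φ2→fog] = [8004, 11271, 6207, 3225]
r8 m[φ3→fog] = [4, 3, 6, 9]
r8 m[slip→φ0] = [1310, 1536, 1576, 2270]
r8 m[slip→φ1] = [17, 8, 23, 27]
r8 m[sprk→φ1] = [104, 96, 86, 78]
r8 m[sprk→φ2] = [369, 342, 357, 387]
r8 m[ice→φ0] = [1, 1, 1, 1]
r8 m[fog→φ2] = [4, 3, 6, 9]
r8 m[fog→φ3] = [8004, 11271, 6207, 3225]
fixed point reached at round 8
b[sprk] = ⊗ incoming = [38376, 32832, 30702, 30186]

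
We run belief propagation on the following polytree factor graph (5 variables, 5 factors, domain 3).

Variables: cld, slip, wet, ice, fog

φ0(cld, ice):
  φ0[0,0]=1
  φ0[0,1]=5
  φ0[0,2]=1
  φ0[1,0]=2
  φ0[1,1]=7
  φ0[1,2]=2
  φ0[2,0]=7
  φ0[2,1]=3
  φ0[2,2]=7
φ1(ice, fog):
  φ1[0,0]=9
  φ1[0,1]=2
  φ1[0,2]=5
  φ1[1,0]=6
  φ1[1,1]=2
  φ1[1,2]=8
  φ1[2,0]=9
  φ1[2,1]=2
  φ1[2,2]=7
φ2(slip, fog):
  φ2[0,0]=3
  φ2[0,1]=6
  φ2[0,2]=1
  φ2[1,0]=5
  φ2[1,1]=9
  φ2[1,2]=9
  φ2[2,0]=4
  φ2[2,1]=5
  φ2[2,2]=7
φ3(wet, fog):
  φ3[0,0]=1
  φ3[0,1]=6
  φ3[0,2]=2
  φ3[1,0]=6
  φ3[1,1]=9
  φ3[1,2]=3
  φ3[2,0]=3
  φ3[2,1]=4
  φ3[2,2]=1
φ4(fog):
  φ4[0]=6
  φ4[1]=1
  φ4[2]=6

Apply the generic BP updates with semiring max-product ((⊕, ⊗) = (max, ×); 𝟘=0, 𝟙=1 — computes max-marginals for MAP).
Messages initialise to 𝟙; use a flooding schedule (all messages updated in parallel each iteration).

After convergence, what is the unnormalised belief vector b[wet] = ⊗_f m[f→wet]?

b[wet] = [6048, 11340, 5670]

init: all messages = 𝟙 over 3 values
r1 m[φ0→cld] = [5, 7, 7]
r1 m[φ0→ice] = [7, 7, 7]
r1 m[φ1→ice] = [9, 8, 9]
r1 m[φ1→fog] = [9, 2, 8]
r1 m[φ2→slip] = [6, 9, 7]
r1 m[φ2→fog] = [5, 9, 9]
r1 m[φ3→wet] = [6, 9, 4]
r1 m[φ3→fog] = [6, 9, 3]
r1 m[φ4→fog] = [6, 1, 6]
r1 m[cld→φ0] = [1, 1, 1]
r1 m[slip→φ2] = [1, 1, 1]
r1 m[wet→φ3] = [1, 1, 1]
r1 m[ice→φ0] = [1, 1, 1]
r1 m[ice→φ1] = [1, 1, 1]
r1 m[fog→φ1] = [1, 1, 1]
r1 m[fog→φ2] = [1, 1, 1]
r1 m[fog→φ3] = [1, 1, 1]
r1 m[fog→φ4] = [1, 1, 1]
r2 m[φ0→cld] = [5, 7, 7]
r2 m[φ0→ice] = [7, 7, 7]
r2 m[φ1→ice] = [9, 8, 9]
r2 m[φ1→fog] = [9, 2, 8]
r2 m[φ2→slip] = [6, 9, 7]
r2 m[φ2→fog] = [5, 9, 9]
r2 m[φ3→wet] = [6, 9, 4]
r2 m[φ3→fog] = [6, 9, 3]
r2 m[φ4→fog] = [6, 1, 6]
r2 m[cld→φ0] = [1, 1, 1]
r2 m[slip→φ2] = [1, 1, 1]
r2 m[wet→φ3] = [1, 1, 1]
r2 m[ice→φ0] = [9, 8, 9]
r2 m[ice→φ1] = [7, 7, 7]
r2 m[fog→φ1] = [180, 81, 162]
r2 m[fog→φ2] = [324, 18, 144]
r2 m[fog→φ3] = [270, 18, 432]
r2 m[fog→φ4] = [270, 162, 216]
r3 m[φ0→cld] = [40, 56, 63]
r3 m[φ0→ice] = [7, 7, 7]
r3 m[φ1→ice] = [1620, 1296, 1620]
r3 m[φ1→fog] = [63, 14, 56]
r3 m[φ2→slip] = [972, 1620, 1296]
r3 m[φ2→fog] = [5, 9, 9]
r3 m[φ3→wet] = [864, 1620, 810]
r3 m[φ3→fog] = [6, 9, 3]
r3 m[φ4→fog] = [6, 1, 6]
r3 m[cld→φ0] = [1, 1, 1]
r3 m[slip→φ2] = [1, 1, 1]
r3 m[wet→φ3] = [1, 1, 1]
r3 m[ice→φ0] = [9, 8, 9]
r3 m[ice→φ1] = [7, 7, 7]
r3 m[fog→φ1] = [180, 81, 162]
r3 m[fog→φ2] = [324, 18, 144]
r3 m[fog→φ3] = [270, 18, 432]
r3 m[fog→φ4] = [270, 162, 216]
r4 m[φ0→cld] = [40, 56, 63]
r4 m[φ0→ice] = [7, 7, 7]
r4 m[φ1→ice] = [1620, 1296, 1620]
r4 m[φ1→fog] = [63, 14, 56]
r4 m[φ2→slip] = [972, 1620, 1296]
r4 m[φ2→fog] = [5, 9, 9]
r4 m[φ3→wet] = [864, 1620, 810]
r4 m[φ3→fog] = [6, 9, 3]
r4 m[φ4→fog] = [6, 1, 6]
r4 m[cld→φ0] = [1, 1, 1]
r4 m[slip→φ2] = [1, 1, 1]
r4 m[wet→φ3] = [1, 1, 1]
r4 m[ice→φ0] = [1620, 1296, 1620]
r4 m[ice→φ1] = [7, 7, 7]
r4 m[fog→φ1] = [180, 81, 162]
r4 m[fog→φ2] = [2268, 126, 1008]
r4 m[fog→φ3] = [1890, 126, 3024]
r4 m[fog→φ4] = [1890, 1134, 1512]
r5 m[φ0→cld] = [6480, 9072, 11340]
r5 m[φ0→ice] = [7, 7, 7]
r5 m[φ1→ice] = [1620, 1296, 1620]
r5 m[φ1→fog] = [63, 14, 56]
r5 m[φ2→slip] = [6804, 11340, 9072]
r5 m[φ2→fog] = [5, 9, 9]
r5 m[φ3→wet] = [6048, 11340, 5670]
r5 m[φ3→fog] = [6, 9, 3]
r5 m[φ4→fog] = [6, 1, 6]
r5 m[cld→φ0] = [1, 1, 1]
r5 m[slip→φ2] = [1, 1, 1]
r5 m[wet→φ3] = [1, 1, 1]
r5 m[ice→φ0] = [1620, 1296, 1620]
r5 m[ice→φ1] = [7, 7, 7]
r5 m[fog→φ1] = [180, 81, 162]
r5 m[fog→φ2] = [2268, 126, 1008]
r5 m[fog→φ3] = [1890, 126, 3024]
r5 m[fog→φ4] = [1890, 1134, 1512]
r6 m[φ0→cld] = [6480, 9072, 11340]
r6 m[φ0→ice] = [7, 7, 7]
r6 m[φ1→ice] = [1620, 1296, 1620]
r6 m[φ1→fog] = [63, 14, 56]
r6 m[φ2→slip] = [6804, 11340, 9072]
r6 m[φ2→fog] = [5, 9, 9]
r6 m[φ3→wet] = [6048, 11340, 5670]
r6 m[φ3→fog] = [6, 9, 3]
r6 m[φ4→fog] = [6, 1, 6]
r6 m[cld→φ0] = [1, 1, 1]
r6 m[slip→φ2] = [1, 1, 1]
r6 m[wet→φ3] = [1, 1, 1]
r6 m[ice→φ0] = [1620, 1296, 1620]
r6 m[ice→φ1] = [7, 7, 7]
r6 m[fog→φ1] = [180, 81, 162]
r6 m[fog→φ2] = [2268, 126, 1008]
r6 m[fog→φ3] = [1890, 126, 3024]
r6 m[fog→φ4] = [1890, 1134, 1512]
fixed point reached at round 6
b[wet] = ⊗ incoming = [6048, 11340, 5670]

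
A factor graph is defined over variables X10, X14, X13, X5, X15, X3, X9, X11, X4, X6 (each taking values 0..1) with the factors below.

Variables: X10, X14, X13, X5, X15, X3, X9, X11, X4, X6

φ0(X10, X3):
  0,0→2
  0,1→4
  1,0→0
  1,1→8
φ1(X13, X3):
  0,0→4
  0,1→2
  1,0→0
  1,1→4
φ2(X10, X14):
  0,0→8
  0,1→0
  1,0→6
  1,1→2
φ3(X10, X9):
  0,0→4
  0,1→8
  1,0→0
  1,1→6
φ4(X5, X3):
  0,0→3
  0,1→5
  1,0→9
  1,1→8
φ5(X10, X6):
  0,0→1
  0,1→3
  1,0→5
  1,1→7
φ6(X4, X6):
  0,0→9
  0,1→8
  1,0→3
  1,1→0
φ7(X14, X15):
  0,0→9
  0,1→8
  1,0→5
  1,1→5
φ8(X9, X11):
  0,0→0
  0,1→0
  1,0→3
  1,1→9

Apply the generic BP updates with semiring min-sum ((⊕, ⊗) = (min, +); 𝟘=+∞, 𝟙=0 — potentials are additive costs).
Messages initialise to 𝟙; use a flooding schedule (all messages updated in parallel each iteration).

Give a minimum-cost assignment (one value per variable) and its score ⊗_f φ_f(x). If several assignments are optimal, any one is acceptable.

assignment: (X10=0, X14=1, X13=1, X5=0, X15=0, X3=0, X9=0, X11=0, X4=1, X6=1); score = 17

init: all messages = 𝟙 over 2 values
r1 m[φ0→X10] = [2, 0]
r1 m[φ0→X3] = [0, 4]
r1 m[φ1→X13] = [2, 0]
r1 m[φ1→X3] = [0, 2]
r1 m[φ2→X10] = [0, 2]
r1 m[φ2→X14] = [6, 0]
r1 m[φ3→X10] = [4, 0]
r1 m[φ3→X9] = [0, 6]
r1 m[φ4→X5] = [3, 8]
r1 m[φ4→X3] = [3, 5]
r1 m[φ5→X10] = [1, 5]
r1 m[φ5→X6] = [1, 3]
r1 m[φ6→X4] = [8, 0]
r1 m[φ6→X6] = [3, 0]
r1 m[φ7→X14] = [8, 5]
r1 m[φ7→X15] = [5, 5]
r1 m[φ8→X9] = [0, 3]
r1 m[φ8→X11] = [0, 0]
r1 m[X10→φ0] = [0, 0]
r1 m[X10→φ2] = [0, 0]
r1 m[X10→φ3] = [0, 0]
r1 m[X10→φ5] = [0, 0]
r1 m[X14→φ2] = [0, 0]
r1 m[X14→φ7] = [0, 0]
r1 m[X13→φ1] = [0, 0]
r1 m[X5→φ4] = [0, 0]
r1 m[X15→φ7] = [0, 0]
r1 m[X3→φ0] = [0, 0]
r1 m[X3→φ1] = [0, 0]
r1 m[X3→φ4] = [0, 0]
r1 m[X9→φ3] = [0, 0]
r1 m[X9→φ8] = [0, 0]
r1 m[X11→φ8] = [0, 0]
r1 m[X4→φ6] = [0, 0]
r1 m[X6→φ5] = [0, 0]
r1 m[X6→φ6] = [0, 0]
r2 m[φ0→X10] = [2, 0]
r2 m[φ0→X3] = [0, 4]
r2 m[φ1→X13] = [2, 0]
r2 m[φ1→X3] = [0, 2]
r2 m[φ2→X10] = [0, 2]
r2 m[φ2→X14] = [6, 0]
r2 m[φ3→X10] = [4, 0]
r2 m[φ3→X9] = [0, 6]
r2 m[φ4→X5] = [3, 8]
r2 m[φ4→X3] = [3, 5]
r2 m[φ5→X10] = [1, 5]
r2 m[φ5→X6] = [1, 3]
r2 m[φ6→X4] = [8, 0]
r2 m[φ6→X6] = [3, 0]
r2 m[φ7→X14] = [8, 5]
r2 m[φ7→X15] = [5, 5]
r2 m[φ8→X9] = [0, 3]
r2 m[φ8→X11] = [0, 0]
r2 m[X10→φ0] = [5, 7]
r2 m[X10→φ2] = [7, 5]
r2 m[X10→φ3] = [3, 7]
r2 m[X10→φ5] = [6, 2]
r2 m[X14→φ2] = [8, 5]
r2 m[X14→φ7] = [6, 0]
r2 m[X13→φ1] = [0, 0]
r2 m[X5→φ4] = [0, 0]
r2 m[X15→φ7] = [0, 0]
r2 m[X3→φ0] = [3, 7]
r2 m[X3→φ1] = [3, 9]
r2 m[X3→φ4] = [0, 6]
r2 m[X9→φ3] = [0, 3]
r2 m[X9→φ8] = [0, 6]
r2 m[X11→φ8] = [0, 0]
r2 m[X4→φ6] = [0, 0]
r2 m[X6→φ5] = [3, 0]
r2 m[X6→φ6] = [1, 3]
r3 m[φ0→X10] = [5, 3]
r3 m[φ0→X3] = [7, 9]
r3 m[φ1→X13] = [7, 3]
r3 m[φ1→X3] = [0, 2]
r3 m[φ2→X10] = [5, 7]
r3 m[φ2→X14] = [11, 7]
r3 m[φ3→X10] = [4, 0]
r3 m[φ3→X9] = [7, 11]
r3 m[φ4→X5] = [3, 9]
r3 m[φ4→X3] = [3, 5]
r3 m[φ5→X10] = [3, 7]
r3 m[φ5→X6] = [7, 9]
r3 m[φ6→X4] = [10, 3]
r3 m[φ6→X6] = [3, 0]
r3 m[φ7→X14] = [8, 5]
r3 m[φ7→X15] = [5, 5]
r3 m[φ8→X9] = [0, 3]
r3 m[φ8→X11] = [0, 0]
r3 m[X10→φ0] = [5, 7]
r3 m[X10→φ2] = [7, 5]
r3 m[X10→φ3] = [3, 7]
r3 m[X10→φ5] = [6, 2]
r3 m[X14→φ2] = [8, 5]
r3 m[X14→φ7] = [6, 0]
r3 m[X13→φ1] = [0, 0]
r3 m[X5→φ4] = [0, 0]
r3 m[X15→φ7] = [0, 0]
r3 m[X3→φ0] = [3, 7]
r3 m[X3→φ1] = [3, 9]
r3 m[X3→φ4] = [0, 6]
r3 m[X9→φ3] = [0, 3]
r3 m[X9→φ8] = [0, 6]
r3 m[X11→φ8] = [0, 0]
r3 m[X4→φ6] = [0, 0]
r3 m[X6→φ5] = [3, 0]
r3 m[X6→φ6] = [1, 3]
r4 m[φ0→X10] = [5, 3]
r4 m[φ0→X3] = [7, 9]
r4 m[φ1→X13] = [7, 3]
r4 m[φ1→X3] = [0, 2]
r4 m[φ2→X10] = [5, 7]
r4 m[φ2→X14] = [11, 7]
r4 m[φ3→X10] = [4, 0]
r4 m[φ3→X9] = [7, 11]
r4 m[φ4→X5] = [3, 9]
r4 m[φ4→X3] = [3, 5]
r4 m[φ5→X10] = [3, 7]
r4 m[φ5→X6] = [7, 9]
r4 m[φ6→X4] = [10, 3]
r4 m[φ6→X6] = [3, 0]
r4 m[φ7→X14] = [8, 5]
r4 m[φ7→X15] = [5, 5]
r4 m[φ8→X9] = [0, 3]
r4 m[φ8→X11] = [0, 0]
r4 m[X10→φ0] = [12, 14]
r4 m[X10→φ2] = [12, 10]
r4 m[X10→φ3] = [13, 17]
r4 m[X10→φ5] = [14, 10]
r4 m[X14→φ2] = [8, 5]
r4 m[X14→φ7] = [11, 7]
r4 m[X13→φ1] = [0, 0]
r4 m[X5→φ4] = [0, 0]
r4 m[X15→φ7] = [0, 0]
r4 m[X3→φ0] = [3, 7]
r4 m[X3→φ1] = [10, 14]
r4 m[X3→φ4] = [7, 11]
r4 m[X9→φ3] = [0, 3]
r4 m[X9→φ8] = [7, 11]
r4 m[X11→φ8] = [0, 0]
r4 m[X4→φ6] = [0, 0]
r4 m[X6→φ5] = [3, 0]
r4 m[X6→φ6] = [7, 9]
r5 m[φ0→X10] = [5, 3]
r5 m[φ0→X3] = [14, 16]
r5 m[φ1→X13] = [14, 10]
r5 m[φ1→X3] = [0, 2]
r5 m[φ2→X10] = [5, 7]
r5 m[φ2→X14] = [16, 12]
r5 m[φ3→X10] = [4, 0]
r5 m[φ3→X9] = [17, 21]
r5 m[φ4→X5] = [10, 16]
r5 m[φ4→X3] = [3, 5]
r5 m[φ5→X10] = [3, 7]
r5 m[φ5→X6] = [15, 17]
r5 m[φ6→X4] = [16, 9]
r5 m[φ6→X6] = [3, 0]
r5 m[φ7→X14] = [8, 5]
r5 m[φ7→X15] = [12, 12]
r5 m[φ8→X9] = [0, 3]
r5 m[φ8→X11] = [7, 7]
r5 m[X10→φ0] = [12, 14]
r5 m[X10→φ2] = [12, 10]
r5 m[X10→φ3] = [13, 17]
r5 m[X10→φ5] = [14, 10]
r5 m[X14→φ2] = [8, 5]
r5 m[X14→φ7] = [11, 7]
r5 m[X13→φ1] = [0, 0]
r5 m[X5→φ4] = [0, 0]
r5 m[X15→φ7] = [0, 0]
r5 m[X3→φ0] = [3, 7]
r5 m[X3→φ1] = [10, 14]
r5 m[X3→φ4] = [7, 11]
r5 m[X9→φ3] = [0, 3]
r5 m[X9→φ8] = [7, 11]
r5 m[X11→φ8] = [0, 0]
r5 m[X4→φ6] = [0, 0]
r5 m[X6→φ5] = [3, 0]
r5 m[X6→φ6] = [7, 9]
r6 m[φ0→X10] = [5, 3]
r6 m[φ0→X3] = [14, 16]
r6 m[φ1→X13] = [14, 10]
r6 m[φ1→X3] = [0, 2]
r6 m[φ2→X10] = [5, 7]
r6 m[φ2→X14] = [16, 12]
r6 m[φ3→X10] = [4, 0]
r6 m[φ3→X9] = [17, 21]
r6 m[φ4→X5] = [10, 16]
r6 m[φ4→X3] = [3, 5]
r6 m[φ5→X10] = [3, 7]
r6 m[φ5→X6] = [15, 17]
r6 m[φ6→X4] = [16, 9]
r6 m[φ6→X6] = [3, 0]
r6 m[φ7→X14] = [8, 5]
r6 m[φ7→X15] = [12, 12]
r6 m[φ8→X9] = [0, 3]
r6 m[φ8→X11] = [7, 7]
r6 m[X10→φ0] = [12, 14]
r6 m[X10→φ2] = [12, 10]
r6 m[X10→φ3] = [13, 17]
r6 m[X10→φ5] = [14, 10]
r6 m[X14→φ2] = [8, 5]
r6 m[X14→φ7] = [16, 12]
r6 m[X13→φ1] = [0, 0]
r6 m[X5→φ4] = [0, 0]
r6 m[X15→φ7] = [0, 0]
r6 m[X3→φ0] = [3, 7]
r6 m[X3→φ1] = [17, 21]
r6 m[X3→φ4] = [14, 18]
r6 m[X9→φ3] = [0, 3]
r6 m[X9→φ8] = [17, 21]
r6 m[X11→φ8] = [0, 0]
r6 m[X4→φ6] = [0, 0]
r6 m[X6→φ5] = [3, 0]
r6 m[X6→φ6] = [15, 17]
r7 m[φ0→X10] = [5, 3]
r7 m[φ0→X3] = [14, 16]
r7 m[φ1→X13] = [21, 17]
r7 m[φ1→X3] = [0, 2]
r7 m[φ2→X10] = [5, 7]
r7 m[φ2→X14] = [16, 12]
r7 m[φ3→X10] = [4, 0]
r7 m[φ3→X9] = [17, 21]
r7 m[φ4→X5] = [17, 23]
r7 m[φ4→X3] = [3, 5]
r7 m[φ5→X10] = [3, 7]
r7 m[φ5→X6] = [15, 17]
r7 m[φ6→X4] = [24, 17]
r7 m[φ6→X6] = [3, 0]
r7 m[φ7→X14] = [8, 5]
r7 m[φ7→X15] = [17, 17]
r7 m[φ8→X9] = [0, 3]
r7 m[φ8→X11] = [17, 17]
r7 m[X10→φ0] = [12, 14]
r7 m[X10→φ2] = [12, 10]
r7 m[X10→φ3] = [13, 17]
r7 m[X10→φ5] = [14, 10]
r7 m[X14→φ2] = [8, 5]
r7 m[X14→φ7] = [16, 12]
r7 m[X13→φ1] = [0, 0]
r7 m[X5→φ4] = [0, 0]
r7 m[X15→φ7] = [0, 0]
r7 m[X3→φ0] = [3, 7]
r7 m[X3→φ1] = [17, 21]
r7 m[X3→φ4] = [14, 18]
r7 m[X9→φ3] = [0, 3]
r7 m[X9→φ8] = [17, 21]
r7 m[X11→φ8] = [0, 0]
r7 m[X4→φ6] = [0, 0]
r7 m[X6→φ5] = [3, 0]
r7 m[X6→φ6] = [15, 17]
r8 m[φ0→X10] = [5, 3]
r8 m[φ0→X3] = [14, 16]
r8 m[φ1→X13] = [21, 17]
r8 m[φ1→X3] = [0, 2]
r8 m[φ2→X10] = [5, 7]
r8 m[φ2→X14] = [16, 12]
r8 m[φ3→X10] = [4, 0]
r8 m[φ3→X9] = [17, 21]
r8 m[φ4→X5] = [17, 23]
r8 m[φ4→X3] = [3, 5]
r8 m[φ5→X10] = [3, 7]
r8 m[φ5→X6] = [15, 17]
r8 m[φ6→X4] = [24, 17]
r8 m[φ6→X6] = [3, 0]
r8 m[φ7→X14] = [8, 5]
r8 m[φ7→X15] = [17, 17]
r8 m[φ8→X9] = [0, 3]
r8 m[φ8→X11] = [17, 17]
r8 m[X10→φ0] = [12, 14]
r8 m[X10→φ2] = [12, 10]
r8 m[X10→φ3] = [13, 17]
r8 m[X10→φ5] = [14, 10]
r8 m[X14→φ2] = [8, 5]
r8 m[X14→φ7] = [16, 12]
r8 m[X13→φ1] = [0, 0]
r8 m[X5→φ4] = [0, 0]
r8 m[X15→φ7] = [0, 0]
r8 m[X3→φ0] = [3, 7]
r8 m[X3→φ1] = [17, 21]
r8 m[X3→φ4] = [14, 18]
r8 m[X9→φ3] = [0, 3]
r8 m[X9→φ8] = [17, 21]
r8 m[X11→φ8] = [0, 0]
r8 m[X4→φ6] = [0, 0]
r8 m[X6→φ5] = [3, 0]
r8 m[X6→φ6] = [15, 17]
fixed point reached at round 8
traceback from X10: (X10=0, X14=1, X13=1, X5=0, X15=0, X3=0, X9=0, X11=0, X4=1, X6=1), score=17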